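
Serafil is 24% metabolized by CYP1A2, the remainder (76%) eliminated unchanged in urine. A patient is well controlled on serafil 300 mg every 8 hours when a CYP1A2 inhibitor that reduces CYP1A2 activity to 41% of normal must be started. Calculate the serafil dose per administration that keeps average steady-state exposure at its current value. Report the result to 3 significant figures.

CYP1A2: 0.24 × 0.41 = 0.0984
Other: 0.76 (unchanged)
Relative clearance = 0.0984 + 0.76 = 0.8584.
Exposure is unchanged when dose changes in proportion to clearance. New dose = 300 mg × 0.8584 = 258 mg.

258 mg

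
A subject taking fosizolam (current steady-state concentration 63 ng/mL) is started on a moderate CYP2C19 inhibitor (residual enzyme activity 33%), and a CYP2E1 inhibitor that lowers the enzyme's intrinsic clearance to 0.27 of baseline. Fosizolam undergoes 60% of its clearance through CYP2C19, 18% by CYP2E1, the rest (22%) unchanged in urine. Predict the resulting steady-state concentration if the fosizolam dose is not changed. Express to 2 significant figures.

CYP2C19: 0.6 × 0.33 = 0.198
CYP2E1: 0.18 × 0.27 = 0.0486
Other: 0.22 (unchanged)
New clearance relative to baseline: 0.198 + 0.0486 + 0.22 = 0.4666.
Steady-state concentration ∝ 1/CL: new value = 63 / 0.4666 = 1.4 × 10² ng/mL.

1.4 × 10² ng/mL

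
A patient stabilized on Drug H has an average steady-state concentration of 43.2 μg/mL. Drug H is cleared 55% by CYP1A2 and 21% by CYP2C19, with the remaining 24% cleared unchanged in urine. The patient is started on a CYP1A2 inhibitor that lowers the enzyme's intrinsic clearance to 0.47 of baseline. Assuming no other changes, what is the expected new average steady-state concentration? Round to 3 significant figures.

61.0 μg/mL

The CYP1A2 pathway (55% of clearance) is reduced to 0.47× activity: 0.55 × 0.47 = 0.2585.
CYP2C19 (21%) and the residual 24% are unaffected.
New clearance relative to baseline: 0.2585 + 0.21 + 0.24 = 0.7085.
New average steady-state concentration = baseline ÷ relative clearance = 43.2 / 0.7085 = 61.0 μg/mL.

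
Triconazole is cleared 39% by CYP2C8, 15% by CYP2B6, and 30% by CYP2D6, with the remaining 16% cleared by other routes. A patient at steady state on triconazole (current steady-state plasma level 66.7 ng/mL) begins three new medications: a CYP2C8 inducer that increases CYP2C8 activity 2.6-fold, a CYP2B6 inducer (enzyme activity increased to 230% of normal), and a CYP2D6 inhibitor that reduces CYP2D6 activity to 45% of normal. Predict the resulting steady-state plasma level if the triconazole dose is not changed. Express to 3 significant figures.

The CYP2C8 pathway (39% of clearance) is boosted to 2.6× activity: 0.39 × 2.6 = 1.014.
The CYP2B6 pathway (15% of clearance) increases to 2.3× activity: 0.15 × 2.3 = 0.345.
The CYP2D6 pathway (30% of clearance) falls to 0.45× activity: 0.3 × 0.45 = 0.135.
Non-CYP routes (16%) are unchanged.
New clearance relative to baseline: 1.014 + 0.345 + 0.135 + 0.16 = 1.654.
New steady-state plasma level = 66.7 / 1.654 = 40.3 ng/mL (concentration scales inversely with clearance).

40.3 ng/mL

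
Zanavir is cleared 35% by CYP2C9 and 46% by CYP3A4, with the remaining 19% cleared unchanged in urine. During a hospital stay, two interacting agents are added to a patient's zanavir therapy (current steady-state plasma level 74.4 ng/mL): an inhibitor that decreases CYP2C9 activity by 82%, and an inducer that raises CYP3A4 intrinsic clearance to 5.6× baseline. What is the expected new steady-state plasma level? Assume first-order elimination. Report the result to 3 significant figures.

26.3 ng/mL

The CYP2C9 pathway (35% of clearance) drops to 0.18× activity: 0.35 × 0.18 = 0.063.
The CYP3A4 pathway (46% of clearance) increases to 5.6× activity: 0.46 × 5.6 = 2.576.
Non-CYP routes (19%) are unchanged.
New clearance relative to baseline: 0.063 + 2.576 + 0.19 = 2.829.
Steady-state plasma level ∝ 1/CL: new value = 74.4 / 2.829 = 26.3 ng/mL.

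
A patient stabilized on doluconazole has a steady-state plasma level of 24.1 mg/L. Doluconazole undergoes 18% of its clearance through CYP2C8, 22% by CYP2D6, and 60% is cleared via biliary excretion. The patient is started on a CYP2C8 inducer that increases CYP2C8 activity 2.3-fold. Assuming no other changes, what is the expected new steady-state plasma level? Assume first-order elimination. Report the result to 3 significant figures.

The CYP2C8 pathway (18% of clearance) is boosted to 2.3× activity: 0.18 × 2.3 = 0.414.
CYP2D6 (22%) and the residual 60% are unaffected.
Relative clearance = 0.414 + 0.22 + 0.6 = 1.234.
Steady-state plasma level ∝ 1/CL, so new value = 24.1 / 1.234 = 19.5 mg/L.

19.5 mg/L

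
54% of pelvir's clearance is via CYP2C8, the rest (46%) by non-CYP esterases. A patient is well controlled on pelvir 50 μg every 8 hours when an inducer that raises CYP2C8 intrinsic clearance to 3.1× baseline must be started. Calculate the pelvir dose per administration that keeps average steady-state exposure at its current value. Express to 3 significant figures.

107 μg

The CYP2C8 pathway (54% of clearance) increases to 3.1× activity: 0.54 × 3.1 = 1.674.
The remaining 46% of clearance is unaffected.
CL_new/CL_old = 1.674 + 0.46 = 2.134.
Css,avg = (dose rate)/CL, so holding Css fixed requires dose ∝ CL: 50 × 2.134 = 107 μg.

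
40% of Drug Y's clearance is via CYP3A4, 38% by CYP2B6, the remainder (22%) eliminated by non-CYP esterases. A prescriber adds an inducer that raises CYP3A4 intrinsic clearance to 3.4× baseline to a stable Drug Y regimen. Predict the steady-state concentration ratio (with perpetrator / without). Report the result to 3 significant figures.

The CYP3A4 pathway (40% of clearance) is boosted to 3.4× activity: 0.4 × 3.4 = 1.36.
CYP2B6 (38%) and the residual 22% are unaffected.
CL_new/CL_old = 1.36 + 0.38 + 0.22 = 1.96.
Steady-state concentration is inversely proportional to clearance, so the fold-change is 1 / 1.96 = 0.510.

0.510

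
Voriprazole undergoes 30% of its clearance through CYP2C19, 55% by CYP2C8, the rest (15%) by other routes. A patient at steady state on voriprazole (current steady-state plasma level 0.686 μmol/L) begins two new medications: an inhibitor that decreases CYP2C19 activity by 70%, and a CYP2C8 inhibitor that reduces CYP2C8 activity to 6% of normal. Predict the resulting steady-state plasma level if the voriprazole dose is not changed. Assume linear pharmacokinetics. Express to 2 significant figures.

2.5 μmol/L

The CYP2C19 pathway (30% of clearance) is reduced to 0.3× activity: 0.3 × 0.3 = 0.09.
The CYP2C8 pathway (55% of clearance) is reduced to 0.06× activity: 0.55 × 0.06 = 0.033.
Non-CYP routes (15%) are unchanged.
CL_new/CL_old = 0.09 + 0.033 + 0.15 = 0.273.
Dividing the baseline by the relative clearance: 0.686 / 0.273 = 2.5 μmol/L.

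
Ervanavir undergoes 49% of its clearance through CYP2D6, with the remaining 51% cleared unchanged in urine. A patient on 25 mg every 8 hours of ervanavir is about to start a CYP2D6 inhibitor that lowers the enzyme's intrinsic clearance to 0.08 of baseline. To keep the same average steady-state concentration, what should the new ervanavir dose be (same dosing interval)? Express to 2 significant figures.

14 mg

CYP2D6: 0.49 × 0.08 = 0.0392
Other: 0.51 (unchanged)
New clearance relative to baseline: 0.0392 + 0.51 = 0.5492.
To maintain the same steady-state level, dose must scale with clearance: new dose = 25 × 0.5492 = 14 mg.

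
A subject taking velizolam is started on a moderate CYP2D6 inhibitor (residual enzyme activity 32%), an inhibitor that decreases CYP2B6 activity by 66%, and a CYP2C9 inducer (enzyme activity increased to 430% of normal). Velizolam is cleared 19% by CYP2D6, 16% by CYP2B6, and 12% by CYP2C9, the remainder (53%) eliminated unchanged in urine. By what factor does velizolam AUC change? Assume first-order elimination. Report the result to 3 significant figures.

The CYP2D6 pathway (19% of clearance) drops to 0.32× activity: 0.19 × 0.32 = 0.0608.
The CYP2B6 pathway (16% of clearance) is reduced to 0.34× activity: 0.16 × 0.34 = 0.0544.
The CYP2C9 pathway (12% of clearance) is boosted to 4.3× activity: 0.12 × 4.3 = 0.516.
Non-CYP routes (53%) are unchanged.
New clearance relative to baseline: 0.0608 + 0.0544 + 0.516 + 0.53 = 1.1612.
AUC ∝ 1/CL: fold-change = 1 / 1.1612 = 0.861.

0.861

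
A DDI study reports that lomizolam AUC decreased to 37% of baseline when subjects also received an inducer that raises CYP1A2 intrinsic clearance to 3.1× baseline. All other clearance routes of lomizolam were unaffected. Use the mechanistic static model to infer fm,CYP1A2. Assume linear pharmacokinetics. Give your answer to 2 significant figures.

Write x for the fraction cleared via CYP1A2. The observed AUC change means clearance rose to 1/0.370 = 2.703 of baseline.
Only the CYP1A2 route changed, so 2.703 = x·3.1 + (1 − x), giving x = 0.81.

0.81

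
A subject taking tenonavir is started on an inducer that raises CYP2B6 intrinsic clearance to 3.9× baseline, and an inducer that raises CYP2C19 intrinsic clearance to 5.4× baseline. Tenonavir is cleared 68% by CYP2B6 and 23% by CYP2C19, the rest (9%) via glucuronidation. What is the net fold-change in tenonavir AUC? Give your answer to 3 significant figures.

0.251

The CYP2B6 pathway (68% of clearance) increases to 3.9× activity: 0.68 × 3.9 = 2.652.
The CYP2C19 pathway (23% of clearance) is boosted to 5.4× activity: 0.23 × 5.4 = 1.242.
Non-CYP routes (9%) are unchanged.
CL_new/CL_old = 2.652 + 1.242 + 0.09 = 3.984.
Because AUC varies inversely with clearance, the combined effect is 1 / 3.984 = 0.251.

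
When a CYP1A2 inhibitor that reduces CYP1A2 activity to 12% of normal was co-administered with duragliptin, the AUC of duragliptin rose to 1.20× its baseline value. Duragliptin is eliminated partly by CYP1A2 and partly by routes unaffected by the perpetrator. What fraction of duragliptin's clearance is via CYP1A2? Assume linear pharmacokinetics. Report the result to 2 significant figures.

0.19

CL'/CL = 1 / 1.20 = 0.8333
0.12·fm + (1 − fm) = 0.8333
fm = (0.8333 − 1) / (0.12 − 1) = 0.19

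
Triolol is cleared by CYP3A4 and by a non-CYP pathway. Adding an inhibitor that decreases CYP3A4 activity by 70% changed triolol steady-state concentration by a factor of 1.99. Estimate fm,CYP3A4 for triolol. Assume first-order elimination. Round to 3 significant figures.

Write x for the fraction cleared via CYP3A4. The observed steady-state concentration change means clearance fell to 1/1.99 = 0.5025 of baseline.
Setting x·0.3 + (1 − x) = 0.5025 and solving: x = (0.5025 − 1)/(0.3 − 1) = 0.711.

0.711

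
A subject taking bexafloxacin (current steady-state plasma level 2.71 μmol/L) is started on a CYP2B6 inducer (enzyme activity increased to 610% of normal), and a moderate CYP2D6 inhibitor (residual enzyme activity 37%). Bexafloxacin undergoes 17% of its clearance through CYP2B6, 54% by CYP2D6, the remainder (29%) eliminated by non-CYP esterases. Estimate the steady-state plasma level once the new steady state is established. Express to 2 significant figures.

1.8 μmol/L

CYP2B6: 0.17 × 6.1 = 1.037
CYP2D6: 0.54 × 0.37 = 0.1998
Other: 0.29 (unchanged)
New clearance relative to baseline: 1.037 + 0.1998 + 0.29 = 1.5268.
Dividing the baseline by the relative clearance: 2.71 / 1.5268 = 1.8 μmol/L.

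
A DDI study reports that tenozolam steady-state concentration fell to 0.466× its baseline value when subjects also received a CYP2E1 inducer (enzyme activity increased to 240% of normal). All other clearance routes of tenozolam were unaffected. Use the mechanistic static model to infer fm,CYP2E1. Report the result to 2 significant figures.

Let x = fm,CYP2E1. Because steady-state concentration ∝ 1/CL, relative clearance rose to 1/0.466 = 2.146.
Only the CYP2E1 route changed, so 2.146 = x·2.4 + (1 − x), giving x = 0.82.

0.82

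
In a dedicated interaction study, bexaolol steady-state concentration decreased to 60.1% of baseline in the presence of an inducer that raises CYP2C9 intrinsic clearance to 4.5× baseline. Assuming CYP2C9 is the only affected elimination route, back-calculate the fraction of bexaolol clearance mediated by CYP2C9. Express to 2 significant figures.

Call the CYP2C9 fraction fm. After the interaction, CL_new/CL_old = fm × 4.5 + (1 − fm).
Steady-state concentration ratio = 1 / (new CL fraction), so new CL fraction = 1 / 0.601 = 1.664.
fm × 4.5 + 1 − fm = 1.664  ⇒  fm × (4.5 − 1) = 0.6639  ⇒  fm = 0.19.

0.19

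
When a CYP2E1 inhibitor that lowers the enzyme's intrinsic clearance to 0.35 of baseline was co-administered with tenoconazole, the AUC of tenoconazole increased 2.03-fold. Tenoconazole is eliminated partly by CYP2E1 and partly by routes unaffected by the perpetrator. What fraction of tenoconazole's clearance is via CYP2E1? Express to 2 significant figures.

0.78

Let fm be the CYP2E1 fraction. New clearance relative to baseline = fm × 0.35 + (1 − fm).
AUC ratio = 1 / (new CL fraction), so new CL fraction = 1 / 2.03 = 0.4926.
fm × 0.35 + 1 − fm = 0.4926  ⇒  fm × (0.35 − 1) = −0.5074  ⇒  fm = 0.78.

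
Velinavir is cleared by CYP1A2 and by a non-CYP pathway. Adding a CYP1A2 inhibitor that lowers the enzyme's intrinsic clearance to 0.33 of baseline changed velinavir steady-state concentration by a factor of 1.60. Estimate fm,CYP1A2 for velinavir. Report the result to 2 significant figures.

Write x for the fraction cleared via CYP1A2. The observed steady-state concentration change means clearance fell to 1/1.60 = 0.625 of baseline.
Setting x·0.33 + (1 − x) = 0.625 and solving: x = (0.625 − 1)/(0.33 − 1) = 0.56.

0.56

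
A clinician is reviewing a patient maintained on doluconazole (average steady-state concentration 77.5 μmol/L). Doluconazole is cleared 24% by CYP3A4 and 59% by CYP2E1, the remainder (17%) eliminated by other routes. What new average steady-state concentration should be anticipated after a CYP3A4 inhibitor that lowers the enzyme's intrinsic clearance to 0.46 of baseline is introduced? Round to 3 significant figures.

89.0 μmol/L

The CYP3A4 pathway (24% of clearance) falls to 0.46× activity: 0.24 × 0.46 = 0.1104.
CYP2E1 (59%) and the residual 17% are unaffected.
CL_new/CL_old = 0.1104 + 0.59 + 0.17 = 0.8704.
Average steady-state concentration ∝ 1/CL, so new value = 77.5 / 0.8704 = 89.0 μmol/L.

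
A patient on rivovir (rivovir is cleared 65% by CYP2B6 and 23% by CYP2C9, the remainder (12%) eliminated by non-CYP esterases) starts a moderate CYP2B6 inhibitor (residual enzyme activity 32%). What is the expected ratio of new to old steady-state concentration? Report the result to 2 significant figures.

1.8

CYP2B6: 0.65 × 0.32 = 0.208
CYP2C9: 0.23 (unchanged)
Other: 0.12 (unchanged)
CL_new/CL_old = 0.208 + 0.23 + 0.12 = 0.558.
Since steady-state concentration ∝ 1/CL, the ratio is 1 / 0.558 = 1.8.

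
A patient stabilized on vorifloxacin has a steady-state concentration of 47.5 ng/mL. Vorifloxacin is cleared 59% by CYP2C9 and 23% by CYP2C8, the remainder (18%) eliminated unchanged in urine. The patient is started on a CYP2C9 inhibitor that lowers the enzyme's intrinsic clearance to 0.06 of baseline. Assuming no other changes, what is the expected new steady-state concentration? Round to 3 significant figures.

107 ng/mL

The CYP2C9 pathway (59% of clearance) falls to 0.06× activity: 0.59 × 0.06 = 0.0354.
CYP2C8 (23%) and the residual 18% are unaffected.
Relative clearance = 0.0354 + 0.23 + 0.18 = 0.4454.
New steady-state concentration = baseline ÷ relative clearance = 47.5 / 0.4454 = 107 ng/mL.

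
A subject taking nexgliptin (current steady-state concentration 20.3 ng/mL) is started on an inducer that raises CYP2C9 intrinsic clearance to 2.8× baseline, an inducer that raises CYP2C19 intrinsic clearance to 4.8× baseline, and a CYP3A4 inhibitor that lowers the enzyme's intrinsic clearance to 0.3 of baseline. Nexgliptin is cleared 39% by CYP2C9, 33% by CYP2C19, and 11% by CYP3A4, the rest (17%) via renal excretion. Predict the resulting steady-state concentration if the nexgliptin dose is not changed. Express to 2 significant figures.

CYP2C9: 0.39 × 2.8 = 1.092
CYP2C19: 0.33 × 4.8 = 1.584
CYP3A4: 0.11 × 0.3 = 0.033
Other: 0.17 (unchanged)
New clearance relative to baseline: 1.092 + 1.584 + 0.033 + 0.17 = 2.879.
Steady-state concentration ∝ 1/CL: new value = 20.3 / 2.879 = 7.1 ng/mL.

7.1 ng/mL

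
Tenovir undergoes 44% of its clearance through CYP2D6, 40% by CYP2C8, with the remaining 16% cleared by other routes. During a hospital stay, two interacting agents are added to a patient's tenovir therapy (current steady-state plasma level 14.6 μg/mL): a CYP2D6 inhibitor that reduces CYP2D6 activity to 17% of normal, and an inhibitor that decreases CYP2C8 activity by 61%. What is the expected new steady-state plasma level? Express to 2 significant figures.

37 μg/mL

The CYP2D6 pathway (44% of clearance) falls to 0.17× activity: 0.44 × 0.17 = 0.0748.
The CYP2C8 pathway (40% of clearance) drops to 0.39× activity: 0.4 × 0.39 = 0.156.
Non-CYP routes (16%) are unchanged.
New clearance relative to baseline: 0.0748 + 0.156 + 0.16 = 0.3908.
Dividing the baseline by the relative clearance: 14.6 / 0.3908 = 37 μg/mL.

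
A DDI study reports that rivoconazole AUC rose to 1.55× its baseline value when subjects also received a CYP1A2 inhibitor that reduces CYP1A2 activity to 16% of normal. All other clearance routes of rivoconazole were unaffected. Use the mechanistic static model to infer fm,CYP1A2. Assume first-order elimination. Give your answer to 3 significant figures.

Call the CYP1A2 fraction fm. After the interaction, CL_new/CL_old = fm × 0.16 + (1 − fm).
AUC ratio = 1 / (new CL fraction), so new CL fraction = 1 / 1.55 = 0.6452.
fm × 0.16 + 1 − fm = 0.6452  ⇒  fm × (0.16 − 1) = −0.3548  ⇒  fm = 0.422.

0.422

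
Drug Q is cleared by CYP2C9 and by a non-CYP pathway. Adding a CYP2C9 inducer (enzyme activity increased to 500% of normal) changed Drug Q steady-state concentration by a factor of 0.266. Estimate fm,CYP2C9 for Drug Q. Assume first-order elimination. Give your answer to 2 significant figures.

Call the CYP2C9 fraction fm. After the interaction, CL_new/CL_old = fm × 5 + (1 − fm).
Steady-state concentration ratio = 1 / (new CL fraction), so new CL fraction = 1 / 0.266 = 3.759.
fm × 5 + 1 − fm = 3.759  ⇒  fm × (5 − 1) = 2.759  ⇒  fm = 0.69.

0.69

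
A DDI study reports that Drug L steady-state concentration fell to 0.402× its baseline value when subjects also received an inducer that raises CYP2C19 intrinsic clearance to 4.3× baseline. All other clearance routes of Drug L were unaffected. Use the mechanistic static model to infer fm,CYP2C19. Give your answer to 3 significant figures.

Call the CYP2C19 fraction fm. After the interaction, CL_new/CL_old = fm × 4.3 + (1 − fm).
Steady-state concentration ratio = 1 / (new CL fraction), so new CL fraction = 1 / 0.402 = 2.488.
fm × 4.3 + 1 − fm = 2.488  ⇒  fm × (4.3 − 1) = 1.488  ⇒  fm = 0.451.

0.451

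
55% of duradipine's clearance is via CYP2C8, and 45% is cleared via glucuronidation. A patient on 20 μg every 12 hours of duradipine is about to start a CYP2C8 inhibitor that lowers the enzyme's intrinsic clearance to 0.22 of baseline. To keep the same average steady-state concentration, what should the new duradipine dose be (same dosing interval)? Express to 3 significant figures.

CYP2C8: 0.55 × 0.22 = 0.121
Other: 0.45 (unchanged)
New clearance relative to baseline: 0.121 + 0.45 = 0.571.
Css,avg = (dose rate)/CL, so holding Css fixed requires dose ∝ CL: 20 × 0.571 = 11.4 μg.

11.4 μg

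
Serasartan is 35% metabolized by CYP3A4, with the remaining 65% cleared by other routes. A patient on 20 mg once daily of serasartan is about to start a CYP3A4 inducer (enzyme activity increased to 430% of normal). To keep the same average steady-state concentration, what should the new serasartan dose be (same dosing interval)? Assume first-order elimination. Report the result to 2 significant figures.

43 mg

The CYP3A4 pathway (35% of clearance) is boosted to 4.3× activity: 0.35 × 4.3 = 1.505.
Non-CYP routes (65%) are unchanged.
Relative clearance = 1.505 + 0.65 = 2.155.
Css,avg = (dose rate)/CL, so holding Css fixed requires dose ∝ CL: 20 × 2.155 = 43 mg.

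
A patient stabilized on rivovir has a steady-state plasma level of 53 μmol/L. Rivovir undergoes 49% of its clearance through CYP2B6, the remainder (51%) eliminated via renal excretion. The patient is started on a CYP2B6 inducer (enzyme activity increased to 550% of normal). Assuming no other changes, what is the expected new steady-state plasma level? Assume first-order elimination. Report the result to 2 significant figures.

17 μmol/L

CYP2B6: 0.49 × 5.5 = 2.695
Other: 0.51 (unchanged)
Relative clearance = 2.695 + 0.51 = 3.205.
Steady-state plasma level ∝ 1/CL, so new value = 53 / 3.205 = 17 μmol/L.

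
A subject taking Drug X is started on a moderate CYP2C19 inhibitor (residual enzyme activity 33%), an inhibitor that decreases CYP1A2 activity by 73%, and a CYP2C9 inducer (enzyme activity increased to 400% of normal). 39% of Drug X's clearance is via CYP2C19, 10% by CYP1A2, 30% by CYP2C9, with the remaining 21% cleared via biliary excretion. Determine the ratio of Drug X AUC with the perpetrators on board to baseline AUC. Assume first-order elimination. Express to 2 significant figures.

0.64

The CYP2C19 pathway (39% of clearance) drops to 0.33× activity: 0.39 × 0.33 = 0.1287.
The CYP1A2 pathway (10% of clearance) is reduced to 0.27× activity: 0.1 × 0.27 = 0.027.
The CYP2C9 pathway (30% of clearance) is boosted to 4× activity: 0.3 × 4 = 1.2.
Non-CYP routes (21%) are unchanged.
Relative clearance = 0.1287 + 0.027 + 1.2 + 0.21 = 1.5657.
Because AUC varies inversely with clearance, the combined effect is 1 / 1.5657 = 0.64.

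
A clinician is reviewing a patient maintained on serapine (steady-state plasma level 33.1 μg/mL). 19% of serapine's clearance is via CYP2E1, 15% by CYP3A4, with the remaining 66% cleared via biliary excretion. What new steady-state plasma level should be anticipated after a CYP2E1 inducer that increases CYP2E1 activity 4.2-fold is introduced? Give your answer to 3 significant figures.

CYP2E1: 0.19 × 4.2 = 0.798
CYP3A4: 0.15 (unchanged)
Other: 0.66 (unchanged)
CL_new/CL_old = 0.798 + 0.15 + 0.66 = 1.608.
With dosing unchanged, steady-state plasma level scales as 1/CL: 33.1 / 1.608 = 20.6 μg/mL.

20.6 μg/mL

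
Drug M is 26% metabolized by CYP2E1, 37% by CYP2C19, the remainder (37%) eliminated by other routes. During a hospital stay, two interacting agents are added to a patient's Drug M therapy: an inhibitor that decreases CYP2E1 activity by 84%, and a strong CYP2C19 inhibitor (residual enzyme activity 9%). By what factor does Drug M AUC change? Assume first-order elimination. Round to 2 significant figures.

The CYP2E1 pathway (26% of clearance) is reduced to 0.16× activity: 0.26 × 0.16 = 0.0416.
The CYP2C19 pathway (37% of clearance) is reduced to 0.09× activity: 0.37 × 0.09 = 0.0333.
The remaining 37% of clearance is unaffected.
Relative clearance = 0.0416 + 0.0333 + 0.37 = 0.4449.
AUC ∝ 1/CL: fold-change = 1 / 0.4449 = 2.2.

2.2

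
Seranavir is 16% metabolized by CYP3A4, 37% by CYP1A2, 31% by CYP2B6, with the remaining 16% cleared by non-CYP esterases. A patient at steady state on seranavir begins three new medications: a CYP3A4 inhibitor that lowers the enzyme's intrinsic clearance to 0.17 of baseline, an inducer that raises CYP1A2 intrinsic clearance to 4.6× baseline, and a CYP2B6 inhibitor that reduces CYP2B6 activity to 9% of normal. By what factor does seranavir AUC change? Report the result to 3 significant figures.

CYP3A4: 0.16 × 0.17 = 0.0272
CYP1A2: 0.37 × 4.6 = 1.702
CYP2B6: 0.31 × 0.09 = 0.0279
Other: 0.16 (unchanged)
New clearance relative to baseline: 0.0272 + 1.702 + 0.0279 + 0.16 = 1.9171.
AUC ∝ 1/CL: fold-change = 1 / 1.9171 = 0.522.

0.522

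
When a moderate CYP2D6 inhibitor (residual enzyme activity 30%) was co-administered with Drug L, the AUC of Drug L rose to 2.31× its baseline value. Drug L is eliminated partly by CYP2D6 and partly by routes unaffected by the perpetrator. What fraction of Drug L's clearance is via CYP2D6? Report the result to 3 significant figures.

0.810

CL'/CL = 1 / 2.31 = 0.4329
0.3·fm + (1 − fm) = 0.4329
fm = (0.4329 − 1) / (0.3 − 1) = 0.810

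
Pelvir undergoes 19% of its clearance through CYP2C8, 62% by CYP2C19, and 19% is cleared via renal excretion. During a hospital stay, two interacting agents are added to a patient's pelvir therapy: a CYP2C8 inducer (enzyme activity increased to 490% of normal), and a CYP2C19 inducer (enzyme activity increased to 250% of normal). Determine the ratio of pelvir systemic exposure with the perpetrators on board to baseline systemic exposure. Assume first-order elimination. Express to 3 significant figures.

CYP2C8: 0.19 × 4.9 = 0.931
CYP2C19: 0.62 × 2.5 = 1.55
Other: 0.19 (unchanged)
Relative clearance = 0.931 + 1.55 + 0.19 = 2.671.
Systemic exposure ∝ 1/CL: fold-change = 1 / 2.671 = 0.374.

0.374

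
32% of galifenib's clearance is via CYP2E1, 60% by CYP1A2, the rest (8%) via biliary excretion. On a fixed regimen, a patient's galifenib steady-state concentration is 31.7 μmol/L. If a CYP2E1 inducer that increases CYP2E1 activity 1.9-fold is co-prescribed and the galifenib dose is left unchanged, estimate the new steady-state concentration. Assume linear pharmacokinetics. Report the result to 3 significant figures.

24.6 μmol/L

The CYP2E1 pathway (32% of clearance) rises to 1.9× activity: 0.32 × 1.9 = 0.608.
CYP1A2 (60%) and the residual 8% are unaffected.
Relative clearance = 0.608 + 0.6 + 0.08 = 1.288.
With dosing unchanged, steady-state concentration scales as 1/CL: 31.7 / 1.288 = 24.6 μmol/L.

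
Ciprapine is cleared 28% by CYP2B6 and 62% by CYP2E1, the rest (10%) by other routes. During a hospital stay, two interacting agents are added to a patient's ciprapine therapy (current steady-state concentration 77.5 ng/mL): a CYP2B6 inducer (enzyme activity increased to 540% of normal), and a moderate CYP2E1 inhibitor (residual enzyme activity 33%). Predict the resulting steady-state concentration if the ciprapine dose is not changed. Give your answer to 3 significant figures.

The CYP2B6 pathway (28% of clearance) rises to 5.4× activity: 0.28 × 5.4 = 1.512.
The CYP2E1 pathway (62% of clearance) falls to 0.33× activity: 0.62 × 0.33 = 0.2046.
Non-CYP routes (10%) are unchanged.
CL_new/CL_old = 1.512 + 0.2046 + 0.1 = 1.8166.
New steady-state concentration = 77.5 / 1.8166 = 42.7 ng/mL (concentration scales inversely with clearance).

42.7 ng/mL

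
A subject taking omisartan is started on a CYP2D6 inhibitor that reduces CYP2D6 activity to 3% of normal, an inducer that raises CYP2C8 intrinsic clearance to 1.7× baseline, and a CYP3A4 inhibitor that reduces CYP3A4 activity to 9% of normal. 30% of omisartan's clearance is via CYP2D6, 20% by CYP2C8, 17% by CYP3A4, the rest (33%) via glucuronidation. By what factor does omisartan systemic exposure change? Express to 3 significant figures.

1.44

The CYP2D6 pathway (30% of clearance) is reduced to 0.03× activity: 0.3 × 0.03 = 0.009.
The CYP2C8 pathway (20% of clearance) rises to 1.7× activity: 0.2 × 1.7 = 0.34.
The CYP3A4 pathway (17% of clearance) falls to 0.09× activity: 0.17 × 0.09 = 0.0153.
Non-CYP routes (33%) are unchanged.
Relative clearance = 0.009 + 0.34 + 0.0153 + 0.33 = 0.6943.
Because systemic exposure varies inversely with clearance, the combined effect is 1 / 0.6943 = 1.44.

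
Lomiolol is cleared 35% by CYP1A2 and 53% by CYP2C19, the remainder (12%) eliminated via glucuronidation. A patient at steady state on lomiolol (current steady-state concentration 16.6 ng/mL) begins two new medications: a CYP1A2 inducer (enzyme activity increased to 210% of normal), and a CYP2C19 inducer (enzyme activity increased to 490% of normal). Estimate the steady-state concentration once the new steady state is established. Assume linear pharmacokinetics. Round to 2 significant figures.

The CYP1A2 pathway (35% of clearance) rises to 2.1× activity: 0.35 × 2.1 = 0.735.
The CYP2C19 pathway (53% of clearance) increases to 4.9× activity: 0.53 × 4.9 = 2.597.
The remaining 12% of clearance is unaffected.
New clearance relative to baseline: 0.735 + 2.597 + 0.12 = 3.452.
Dividing the baseline by the relative clearance: 16.6 / 3.452 = 4.8 ng/mL.

4.8 ng/mL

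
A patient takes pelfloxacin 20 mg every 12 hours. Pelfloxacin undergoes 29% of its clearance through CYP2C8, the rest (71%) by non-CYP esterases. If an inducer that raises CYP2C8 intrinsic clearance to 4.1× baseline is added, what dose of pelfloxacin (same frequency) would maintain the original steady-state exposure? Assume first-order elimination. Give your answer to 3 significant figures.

38.0 mg

The CYP2C8 pathway (29% of clearance) is boosted to 4.1× activity: 0.29 × 4.1 = 1.189.
Non-CYP routes (71%) are unchanged.
New clearance relative to baseline: 1.189 + 0.71 = 1.899.
Exposure is unchanged when dose changes in proportion to clearance. New dose = 20 mg × 1.899 = 38.0 mg.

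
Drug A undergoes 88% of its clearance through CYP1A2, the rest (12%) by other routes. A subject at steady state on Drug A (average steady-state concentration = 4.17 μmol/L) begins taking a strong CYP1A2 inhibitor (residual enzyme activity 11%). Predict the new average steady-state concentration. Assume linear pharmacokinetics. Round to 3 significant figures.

19.2 μmol/L

CYP1A2: 0.88 × 0.11 = 0.0968
Other: 0.12 (unchanged)
New clearance relative to baseline: 0.0968 + 0.12 = 0.2168.
With dosing unchanged, average steady-state concentration scales as 1/CL: 4.17 / 0.2168 = 19.2 μmol/L.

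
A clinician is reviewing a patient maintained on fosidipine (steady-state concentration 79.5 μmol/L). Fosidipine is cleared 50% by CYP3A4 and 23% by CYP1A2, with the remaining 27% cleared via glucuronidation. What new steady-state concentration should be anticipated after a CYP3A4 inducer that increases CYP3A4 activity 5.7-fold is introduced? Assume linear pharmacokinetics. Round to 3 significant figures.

The CYP3A4 pathway (50% of clearance) increases to 5.7× activity: 0.5 × 5.7 = 2.85.
CYP1A2 (23%) and the residual 27% are unaffected.
Relative clearance = 2.85 + 0.23 + 0.27 = 3.35.
With dosing unchanged, steady-state concentration scales as 1/CL: 79.5 / 3.35 = 23.7 μmol/L.

23.7 μmol/L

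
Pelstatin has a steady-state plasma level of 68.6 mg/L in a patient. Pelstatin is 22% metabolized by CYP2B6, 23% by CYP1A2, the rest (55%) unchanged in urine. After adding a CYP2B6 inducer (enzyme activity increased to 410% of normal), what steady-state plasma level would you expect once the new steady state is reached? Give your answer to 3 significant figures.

40.8 mg/L

CYP2B6: 0.22 × 4.1 = 0.902
CYP1A2: 0.23 (unchanged)
Other: 0.55 (unchanged)
Relative clearance = 0.902 + 0.23 + 0.55 = 1.682.
New steady-state plasma level = baseline ÷ relative clearance = 68.6 / 1.682 = 40.8 mg/L.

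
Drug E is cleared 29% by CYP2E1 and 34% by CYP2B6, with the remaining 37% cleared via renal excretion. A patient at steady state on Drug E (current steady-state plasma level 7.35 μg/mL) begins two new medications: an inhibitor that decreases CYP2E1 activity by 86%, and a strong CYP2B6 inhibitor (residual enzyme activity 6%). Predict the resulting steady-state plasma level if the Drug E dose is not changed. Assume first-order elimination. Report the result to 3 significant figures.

The CYP2E1 pathway (29% of clearance) is reduced to 0.14× activity: 0.29 × 0.14 = 0.0406.
The CYP2B6 pathway (34% of clearance) is reduced to 0.06× activity: 0.34 × 0.06 = 0.0204.
The remaining 37% of clearance is unaffected.
CL_new/CL_old = 0.0406 + 0.0204 + 0.37 = 0.431.
Steady-state plasma level ∝ 1/CL: new value = 7.35 / 0.431 = 17.1 μg/mL.

17.1 μg/mL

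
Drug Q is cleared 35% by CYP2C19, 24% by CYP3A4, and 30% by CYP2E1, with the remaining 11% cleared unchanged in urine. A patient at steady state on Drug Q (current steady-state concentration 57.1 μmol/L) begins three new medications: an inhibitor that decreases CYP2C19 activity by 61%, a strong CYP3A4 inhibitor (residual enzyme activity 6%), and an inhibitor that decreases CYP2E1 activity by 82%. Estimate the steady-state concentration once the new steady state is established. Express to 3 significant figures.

CYP2C19: 0.35 × 0.39 = 0.1365
CYP3A4: 0.24 × 0.06 = 0.0144
CYP2E1: 0.3 × 0.18 = 0.054
Other: 0.11 (unchanged)
CL_new/CL_old = 0.1365 + 0.0144 + 0.054 + 0.11 = 0.3149.
Steady-state concentration ∝ 1/CL: new value = 57.1 / 0.3149 = 181 μmol/L.

181 μmol/L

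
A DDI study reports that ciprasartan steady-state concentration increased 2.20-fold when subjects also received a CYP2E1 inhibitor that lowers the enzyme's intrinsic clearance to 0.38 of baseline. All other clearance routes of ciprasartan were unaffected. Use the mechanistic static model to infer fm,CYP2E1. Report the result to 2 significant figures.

0.88

Write x for the fraction cleared via CYP2E1. The observed steady-state concentration change means clearance fell to 1/2.20 = 0.4545 of baseline.
Setting x·0.38 + (1 − x) = 0.4545 and solving: x = (0.4545 − 1)/(0.38 − 1) = 0.88.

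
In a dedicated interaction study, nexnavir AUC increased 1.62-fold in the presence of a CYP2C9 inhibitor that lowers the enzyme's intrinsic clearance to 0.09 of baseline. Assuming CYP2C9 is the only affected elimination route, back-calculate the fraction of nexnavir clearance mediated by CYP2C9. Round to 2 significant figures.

0.42

Call the CYP2C9 fraction fm. After the interaction, CL_new/CL_old = fm × 0.09 + (1 − fm).
AUC ratio = 1 / (new CL fraction), so new CL fraction = 1 / 1.62 = 0.6173.
fm × 0.09 + 1 − fm = 0.6173  ⇒  fm × (0.09 − 1) = −0.3827  ⇒  fm = 0.42.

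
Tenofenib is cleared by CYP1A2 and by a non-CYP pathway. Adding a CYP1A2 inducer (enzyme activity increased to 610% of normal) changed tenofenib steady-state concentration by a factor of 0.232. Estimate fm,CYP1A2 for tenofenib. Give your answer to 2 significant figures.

0.65

Let x = fm,CYP1A2. Because steady-state concentration ∝ 1/CL, relative clearance rose to 1/0.232 = 4.31.
Only the CYP1A2 route changed, so 4.31 = x·6.1 + (1 − x), giving x = 0.65.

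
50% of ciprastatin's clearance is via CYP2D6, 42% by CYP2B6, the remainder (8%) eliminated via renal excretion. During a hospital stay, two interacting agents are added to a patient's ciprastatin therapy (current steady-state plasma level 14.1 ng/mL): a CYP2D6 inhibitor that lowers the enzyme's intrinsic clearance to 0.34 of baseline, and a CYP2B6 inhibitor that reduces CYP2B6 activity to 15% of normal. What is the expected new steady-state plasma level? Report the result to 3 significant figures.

The CYP2D6 pathway (50% of clearance) drops to 0.34× activity: 0.5 × 0.34 = 0.17.
The CYP2B6 pathway (42% of clearance) is reduced to 0.15× activity: 0.42 × 0.15 = 0.063.
The remaining 8% of clearance is unaffected.
New clearance relative to baseline: 0.17 + 0.063 + 0.08 = 0.313.
New steady-state plasma level = 14.1 / 0.313 = 45.0 ng/mL (concentration scales inversely with clearance).

45.0 ng/mL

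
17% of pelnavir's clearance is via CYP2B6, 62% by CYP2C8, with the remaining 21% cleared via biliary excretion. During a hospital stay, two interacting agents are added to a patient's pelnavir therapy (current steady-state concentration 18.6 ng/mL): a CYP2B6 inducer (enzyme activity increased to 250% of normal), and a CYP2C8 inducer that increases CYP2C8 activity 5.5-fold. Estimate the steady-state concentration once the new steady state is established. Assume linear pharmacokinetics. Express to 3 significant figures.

4.60 ng/mL

The CYP2B6 pathway (17% of clearance) rises to 2.5× activity: 0.17 × 2.5 = 0.425.
The CYP2C8 pathway (62% of clearance) increases to 5.5× activity: 0.62 × 5.5 = 3.41.
The remaining 21% of clearance is unaffected.
New clearance relative to baseline: 0.425 + 3.41 + 0.21 = 4.045.
Steady-state concentration ∝ 1/CL: new value = 18.6 / 4.045 = 4.60 ng/mL.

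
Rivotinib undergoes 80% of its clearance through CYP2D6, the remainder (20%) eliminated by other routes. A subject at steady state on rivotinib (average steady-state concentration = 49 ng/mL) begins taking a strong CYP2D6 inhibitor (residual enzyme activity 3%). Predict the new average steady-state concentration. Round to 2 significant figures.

2.2 × 10² ng/mL

The CYP2D6 pathway (80% of clearance) is reduced to 0.03× activity: 0.8 × 0.03 = 0.024.
Non-CYP routes (20%) are unchanged.
Relative clearance = 0.024 + 0.2 = 0.224.
Average steady-state concentration ∝ 1/CL, so new value = 49 / 0.224 = 2.2 × 10² ng/mL.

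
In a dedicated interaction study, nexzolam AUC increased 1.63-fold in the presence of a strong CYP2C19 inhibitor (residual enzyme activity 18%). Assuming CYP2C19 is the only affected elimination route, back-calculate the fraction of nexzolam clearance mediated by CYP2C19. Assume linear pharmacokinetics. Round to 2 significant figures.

Write x for the fraction cleared via CYP2C19. The observed AUC change means clearance fell to 1/1.63 = 0.6135 of baseline.
Only the CYP2C19 route changed, so 0.6135 = x·0.18 + (1 − x), giving x = 0.47.

0.47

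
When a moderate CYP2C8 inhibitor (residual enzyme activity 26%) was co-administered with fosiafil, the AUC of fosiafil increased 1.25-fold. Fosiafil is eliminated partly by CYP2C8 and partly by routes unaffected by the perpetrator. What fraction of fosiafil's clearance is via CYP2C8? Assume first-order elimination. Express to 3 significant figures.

Call the CYP2C8 fraction fm. After the interaction, CL_new/CL_old = fm × 0.26 + (1 − fm).
AUC ratio = 1 / (new CL fraction), so new CL fraction = 1 / 1.25 = 0.8.
fm × 0.26 + 1 − fm = 0.8  ⇒  fm × (0.26 − 1) = −0.2  ⇒  fm = 0.270.

0.270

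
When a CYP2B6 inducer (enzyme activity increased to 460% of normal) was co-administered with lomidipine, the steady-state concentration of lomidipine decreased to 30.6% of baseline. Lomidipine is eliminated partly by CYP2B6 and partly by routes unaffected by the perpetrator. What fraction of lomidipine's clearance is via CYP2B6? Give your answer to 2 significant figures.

CL'/CL = 1 / 0.306 = 3.268
4.6·fm + (1 − fm) = 3.268
fm = (3.268 − 1) / (4.6 − 1) = 0.63

0.63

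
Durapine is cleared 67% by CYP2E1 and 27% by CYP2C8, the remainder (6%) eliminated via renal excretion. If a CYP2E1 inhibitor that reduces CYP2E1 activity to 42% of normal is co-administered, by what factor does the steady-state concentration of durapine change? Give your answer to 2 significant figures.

1.6

The CYP2E1 pathway (67% of clearance) drops to 0.42× activity: 0.67 × 0.42 = 0.2814.
CYP2C8 (27%) and the residual 6% are unaffected.
New clearance relative to baseline: 0.2814 + 0.27 + 0.06 = 0.6114.
Since steady-state concentration ∝ 1/CL, the ratio is 1 / 0.6114 = 1.6.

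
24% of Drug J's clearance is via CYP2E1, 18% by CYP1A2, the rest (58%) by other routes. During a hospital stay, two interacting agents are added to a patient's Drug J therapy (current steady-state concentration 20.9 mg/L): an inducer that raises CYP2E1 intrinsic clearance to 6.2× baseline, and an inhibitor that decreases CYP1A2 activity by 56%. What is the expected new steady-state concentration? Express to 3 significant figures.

9.73 mg/L

The CYP2E1 pathway (24% of clearance) is boosted to 6.2× activity: 0.24 × 6.2 = 1.488.
The CYP1A2 pathway (18% of clearance) falls to 0.44× activity: 0.18 × 0.44 = 0.0792.
The remaining 58% of clearance is unaffected.
New clearance relative to baseline: 1.488 + 0.0792 + 0.58 = 2.1472.
Steady-state concentration ∝ 1/CL: new value = 20.9 / 2.1472 = 9.73 mg/L.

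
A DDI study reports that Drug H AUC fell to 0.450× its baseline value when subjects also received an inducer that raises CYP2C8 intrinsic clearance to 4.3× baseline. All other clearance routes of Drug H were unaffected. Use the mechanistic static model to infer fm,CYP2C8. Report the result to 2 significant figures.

0.37

Call the CYP2C8 fraction fm. After the interaction, CL_new/CL_old = fm × 4.3 + (1 − fm).
AUC ratio = 1 / (new CL fraction), so new CL fraction = 1 / 0.450 = 2.222.
fm × 4.3 + 1 − fm = 2.222  ⇒  fm × (4.3 − 1) = 1.222  ⇒  fm = 0.37.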